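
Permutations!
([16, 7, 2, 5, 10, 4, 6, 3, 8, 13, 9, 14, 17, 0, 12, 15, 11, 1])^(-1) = [13, 17, 2, 7, 5, 3, 6, 1, 8, 10, 4, 16, 14, 9, 11, 15, 0, 12]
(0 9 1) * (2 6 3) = (0 9 1)(2 6 3) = [9, 0, 6, 2, 4, 5, 3, 7, 8, 1]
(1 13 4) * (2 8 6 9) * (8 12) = (1 13 4)(2 12 8 6 9) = [0, 13, 12, 3, 1, 5, 9, 7, 6, 2, 10, 11, 8, 4]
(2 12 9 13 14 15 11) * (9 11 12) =(2 9 13 14 15 12 11) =[0, 1, 9, 3, 4, 5, 6, 7, 8, 13, 10, 2, 11, 14, 15, 12]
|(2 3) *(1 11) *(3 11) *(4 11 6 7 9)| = 8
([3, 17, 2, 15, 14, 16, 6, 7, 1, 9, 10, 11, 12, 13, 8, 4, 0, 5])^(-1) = [16, 8, 2, 0, 15, 17, 6, 7, 14, 9, 10, 11, 12, 13, 4, 3, 5, 1]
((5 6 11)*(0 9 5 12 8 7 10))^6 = (0 8 6)(5 10 12)(7 11 9)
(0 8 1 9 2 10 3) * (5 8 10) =(0 10 3)(1 9 2 5 8) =[10, 9, 5, 0, 4, 8, 6, 7, 1, 2, 3]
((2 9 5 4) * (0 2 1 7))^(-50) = (0 7 1 4 5 9 2)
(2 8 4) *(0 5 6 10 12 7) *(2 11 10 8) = [5, 1, 2, 3, 11, 6, 8, 0, 4, 9, 12, 10, 7] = (0 5 6 8 4 11 10 12 7)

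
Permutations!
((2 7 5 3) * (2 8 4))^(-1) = (2 4 8 3 5 7)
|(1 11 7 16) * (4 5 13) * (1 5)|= |(1 11 7 16 5 13 4)|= 7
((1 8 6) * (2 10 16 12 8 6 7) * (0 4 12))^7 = ((0 4 12 8 7 2 10 16)(1 6))^7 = (0 16 10 2 7 8 12 4)(1 6)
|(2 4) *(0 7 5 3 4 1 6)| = 8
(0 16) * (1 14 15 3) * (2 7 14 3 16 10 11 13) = (0 10 11 13 2 7 14 15 16)(1 3) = [10, 3, 7, 1, 4, 5, 6, 14, 8, 9, 11, 13, 12, 2, 15, 16, 0]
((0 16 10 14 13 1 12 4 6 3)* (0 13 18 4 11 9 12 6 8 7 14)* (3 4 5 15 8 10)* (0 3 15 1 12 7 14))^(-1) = (0 7 9 11 12 13 3 10 4 6 1 5 18 14 8 15 16)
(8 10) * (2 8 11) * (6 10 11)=[0, 1, 8, 3, 4, 5, 10, 7, 11, 9, 6, 2]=(2 8 11)(6 10)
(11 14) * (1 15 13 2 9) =(1 15 13 2 9)(11 14) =[0, 15, 9, 3, 4, 5, 6, 7, 8, 1, 10, 14, 12, 2, 11, 13]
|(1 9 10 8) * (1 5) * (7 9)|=6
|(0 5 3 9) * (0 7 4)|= |(0 5 3 9 7 4)|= 6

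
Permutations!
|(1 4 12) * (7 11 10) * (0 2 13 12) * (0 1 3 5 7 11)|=|(0 2 13 12 3 5 7)(1 4)(10 11)|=14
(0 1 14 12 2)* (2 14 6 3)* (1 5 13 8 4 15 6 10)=(0 5 13 8 4 15 6 3 2)(1 10)(12 14)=[5, 10, 0, 2, 15, 13, 3, 7, 4, 9, 1, 11, 14, 8, 12, 6]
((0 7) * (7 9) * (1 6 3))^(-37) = (0 7 9)(1 3 6)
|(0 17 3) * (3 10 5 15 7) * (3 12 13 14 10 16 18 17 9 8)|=84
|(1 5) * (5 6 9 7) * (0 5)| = |(0 5 1 6 9 7)| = 6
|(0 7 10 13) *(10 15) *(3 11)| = 10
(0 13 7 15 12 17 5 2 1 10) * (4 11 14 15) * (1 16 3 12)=[13, 10, 16, 12, 11, 2, 6, 4, 8, 9, 0, 14, 17, 7, 15, 1, 3, 5]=(0 13 7 4 11 14 15 1 10)(2 16 3 12 17 5)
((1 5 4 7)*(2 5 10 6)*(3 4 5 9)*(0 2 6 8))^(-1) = ((0 2 9 3 4 7 1 10 8))^(-1) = (0 8 10 1 7 4 3 9 2)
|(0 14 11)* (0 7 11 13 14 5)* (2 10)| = |(0 5)(2 10)(7 11)(13 14)| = 2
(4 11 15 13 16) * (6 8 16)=[0, 1, 2, 3, 11, 5, 8, 7, 16, 9, 10, 15, 12, 6, 14, 13, 4]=(4 11 15 13 6 8 16)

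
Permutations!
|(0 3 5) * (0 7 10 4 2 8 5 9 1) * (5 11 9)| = |(0 3 5 7 10 4 2 8 11 9 1)| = 11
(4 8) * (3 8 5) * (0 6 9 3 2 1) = (0 6 9 3 8 4 5 2 1) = [6, 0, 1, 8, 5, 2, 9, 7, 4, 3]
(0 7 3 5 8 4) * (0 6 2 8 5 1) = (0 7 3 1)(2 8 4 6) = [7, 0, 8, 1, 6, 5, 2, 3, 4]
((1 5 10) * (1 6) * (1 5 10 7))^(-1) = (1 7 5 6 10)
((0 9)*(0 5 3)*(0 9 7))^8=(3 5 9)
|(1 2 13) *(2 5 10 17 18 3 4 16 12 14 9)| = 13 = |(1 5 10 17 18 3 4 16 12 14 9 2 13)|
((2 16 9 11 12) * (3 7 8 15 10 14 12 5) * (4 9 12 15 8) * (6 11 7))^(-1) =(2 12 16)(3 5 11 6)(4 7 9)(10 15 14)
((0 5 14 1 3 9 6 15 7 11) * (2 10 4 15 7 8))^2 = ((0 5 14 1 3 9 6 7 11)(2 10 4 15 8))^2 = (0 14 3 6 11 5 1 9 7)(2 4 8 10 15)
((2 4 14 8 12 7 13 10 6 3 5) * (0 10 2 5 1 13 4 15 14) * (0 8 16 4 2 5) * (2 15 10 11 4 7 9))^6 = (0 2 5 9 13 12 1 8 3 4 6 11 10)(7 14)(15 16)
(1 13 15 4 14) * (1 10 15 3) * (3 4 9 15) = (1 13 4 14 10 3)(9 15) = [0, 13, 2, 1, 14, 5, 6, 7, 8, 15, 3, 11, 12, 4, 10, 9]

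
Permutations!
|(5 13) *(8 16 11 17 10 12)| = |(5 13)(8 16 11 17 10 12)| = 6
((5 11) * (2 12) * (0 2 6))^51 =(0 6 12 2)(5 11)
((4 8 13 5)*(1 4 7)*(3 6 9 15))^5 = ((1 4 8 13 5 7)(3 6 9 15))^5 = (1 7 5 13 8 4)(3 6 9 15)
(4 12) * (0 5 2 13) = (0 5 2 13)(4 12) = [5, 1, 13, 3, 12, 2, 6, 7, 8, 9, 10, 11, 4, 0]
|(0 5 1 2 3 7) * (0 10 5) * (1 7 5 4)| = 7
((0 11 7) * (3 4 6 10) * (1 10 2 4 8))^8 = (0 7 11)(2 6 4)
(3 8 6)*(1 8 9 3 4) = (1 8 6 4)(3 9) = [0, 8, 2, 9, 1, 5, 4, 7, 6, 3]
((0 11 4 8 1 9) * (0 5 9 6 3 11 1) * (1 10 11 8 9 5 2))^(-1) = (0 8 3 6 1 2 9 4 11 10)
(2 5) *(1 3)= (1 3)(2 5)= [0, 3, 5, 1, 4, 2]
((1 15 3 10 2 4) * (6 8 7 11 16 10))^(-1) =(1 4 2 10 16 11 7 8 6 3 15)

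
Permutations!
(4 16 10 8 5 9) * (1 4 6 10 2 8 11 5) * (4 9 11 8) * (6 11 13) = (1 9 11 5 13 6 10 8)(2 4 16) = [0, 9, 4, 3, 16, 13, 10, 7, 1, 11, 8, 5, 12, 6, 14, 15, 2]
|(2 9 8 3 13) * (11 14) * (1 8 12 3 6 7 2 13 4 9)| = |(1 8 6 7 2)(3 4 9 12)(11 14)| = 20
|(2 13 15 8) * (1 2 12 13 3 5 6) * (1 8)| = |(1 2 3 5 6 8 12 13 15)| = 9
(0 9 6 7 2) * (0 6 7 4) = (0 9 7 2 6 4) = [9, 1, 6, 3, 0, 5, 4, 2, 8, 7]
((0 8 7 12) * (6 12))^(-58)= ((0 8 7 6 12))^(-58)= (0 7 12 8 6)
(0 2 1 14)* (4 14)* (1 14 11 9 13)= (0 2 14)(1 4 11 9 13)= [2, 4, 14, 3, 11, 5, 6, 7, 8, 13, 10, 9, 12, 1, 0]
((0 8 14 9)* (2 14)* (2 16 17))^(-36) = ((0 8 16 17 2 14 9))^(-36) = (0 9 14 2 17 16 8)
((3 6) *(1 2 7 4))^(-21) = ((1 2 7 4)(3 6))^(-21) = (1 4 7 2)(3 6)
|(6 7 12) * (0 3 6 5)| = |(0 3 6 7 12 5)| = 6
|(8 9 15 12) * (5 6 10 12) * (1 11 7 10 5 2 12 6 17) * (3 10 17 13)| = |(1 11 7 17)(2 12 8 9 15)(3 10 6 5 13)| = 20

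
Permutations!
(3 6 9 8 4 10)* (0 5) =(0 5)(3 6 9 8 4 10) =[5, 1, 2, 6, 10, 0, 9, 7, 4, 8, 3]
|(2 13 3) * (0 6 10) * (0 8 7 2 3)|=7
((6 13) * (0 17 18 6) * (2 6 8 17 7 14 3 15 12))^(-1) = ((0 7 14 3 15 12 2 6 13)(8 17 18))^(-1) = (0 13 6 2 12 15 3 14 7)(8 18 17)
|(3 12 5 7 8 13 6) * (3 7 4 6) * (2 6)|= 9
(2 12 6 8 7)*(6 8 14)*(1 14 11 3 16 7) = [0, 14, 12, 16, 4, 5, 11, 2, 1, 9, 10, 3, 8, 13, 6, 15, 7] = (1 14 6 11 3 16 7 2 12 8)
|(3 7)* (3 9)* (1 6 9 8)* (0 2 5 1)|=9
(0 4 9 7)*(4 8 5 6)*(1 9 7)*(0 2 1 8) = [0, 9, 1, 3, 7, 6, 4, 2, 5, 8] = (1 9 8 5 6 4 7 2)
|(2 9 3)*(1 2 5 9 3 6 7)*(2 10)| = |(1 10 2 3 5 9 6 7)| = 8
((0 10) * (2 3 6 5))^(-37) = (0 10)(2 5 6 3)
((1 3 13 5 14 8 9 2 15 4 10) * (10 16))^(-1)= (1 10 16 4 15 2 9 8 14 5 13 3)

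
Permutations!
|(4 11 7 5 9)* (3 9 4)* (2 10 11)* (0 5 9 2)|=|(0 5 4)(2 10 11 7 9 3)|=6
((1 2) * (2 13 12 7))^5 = ((1 13 12 7 2))^5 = (13)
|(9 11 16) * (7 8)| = 6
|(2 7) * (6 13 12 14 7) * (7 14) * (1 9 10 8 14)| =5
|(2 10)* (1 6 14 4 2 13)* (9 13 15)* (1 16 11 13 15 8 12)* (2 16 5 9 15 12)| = 30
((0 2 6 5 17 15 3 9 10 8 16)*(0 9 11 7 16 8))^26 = ((0 2 6 5 17 15 3 11 7 16 9 10))^26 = (0 6 17 3 7 9)(2 5 15 11 16 10)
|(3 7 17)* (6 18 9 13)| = |(3 7 17)(6 18 9 13)| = 12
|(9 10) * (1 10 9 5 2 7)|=5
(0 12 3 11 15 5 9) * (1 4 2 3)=[12, 4, 3, 11, 2, 9, 6, 7, 8, 0, 10, 15, 1, 13, 14, 5]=(0 12 1 4 2 3 11 15 5 9)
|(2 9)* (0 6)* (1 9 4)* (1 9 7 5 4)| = 6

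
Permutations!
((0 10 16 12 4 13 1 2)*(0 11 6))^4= (0 4 11 16 1)(2 10 13 6 12)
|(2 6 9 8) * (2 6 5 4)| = 3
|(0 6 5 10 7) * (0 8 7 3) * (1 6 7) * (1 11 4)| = 10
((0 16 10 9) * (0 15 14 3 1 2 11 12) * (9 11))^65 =(16)(1 3 14 15 9 2)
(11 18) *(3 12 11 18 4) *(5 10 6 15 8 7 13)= (18)(3 12 11 4)(5 10 6 15 8 7 13)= [0, 1, 2, 12, 3, 10, 15, 13, 7, 9, 6, 4, 11, 5, 14, 8, 16, 17, 18]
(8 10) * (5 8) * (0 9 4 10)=(0 9 4 10 5 8)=[9, 1, 2, 3, 10, 8, 6, 7, 0, 4, 5]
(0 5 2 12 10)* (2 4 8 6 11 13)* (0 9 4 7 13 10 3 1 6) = [5, 6, 12, 1, 8, 7, 11, 13, 0, 4, 9, 10, 3, 2] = (0 5 7 13 2 12 3 1 6 11 10 9 4 8)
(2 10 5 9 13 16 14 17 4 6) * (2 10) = (4 6 10 5 9 13 16 14 17) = [0, 1, 2, 3, 6, 9, 10, 7, 8, 13, 5, 11, 12, 16, 17, 15, 14, 4]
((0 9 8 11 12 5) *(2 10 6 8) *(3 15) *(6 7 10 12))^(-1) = ((0 9 2 12 5)(3 15)(6 8 11)(7 10))^(-1) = (0 5 12 2 9)(3 15)(6 11 8)(7 10)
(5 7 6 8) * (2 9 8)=(2 9 8 5 7 6)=[0, 1, 9, 3, 4, 7, 2, 6, 5, 8]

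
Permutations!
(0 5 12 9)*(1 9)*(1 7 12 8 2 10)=(0 5 8 2 10 1 9)(7 12)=[5, 9, 10, 3, 4, 8, 6, 12, 2, 0, 1, 11, 7]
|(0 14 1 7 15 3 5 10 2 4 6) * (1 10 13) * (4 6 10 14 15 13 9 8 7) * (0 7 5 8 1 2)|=36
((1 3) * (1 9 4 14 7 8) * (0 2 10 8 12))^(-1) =(0 12 7 14 4 9 3 1 8 10 2) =((0 2 10 8 1 3 9 4 14 7 12))^(-1)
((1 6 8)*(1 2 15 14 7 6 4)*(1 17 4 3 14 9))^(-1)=((1 3 14 7 6 8 2 15 9)(4 17))^(-1)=(1 9 15 2 8 6 7 14 3)(4 17)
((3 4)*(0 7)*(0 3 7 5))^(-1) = ((0 5)(3 4 7))^(-1) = (0 5)(3 7 4)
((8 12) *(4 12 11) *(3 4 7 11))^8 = ((3 4 12 8)(7 11))^8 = (12)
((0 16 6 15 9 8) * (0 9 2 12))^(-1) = (0 12 2 15 6 16)(8 9)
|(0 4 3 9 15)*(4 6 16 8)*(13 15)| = |(0 6 16 8 4 3 9 13 15)| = 9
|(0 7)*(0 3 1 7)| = 3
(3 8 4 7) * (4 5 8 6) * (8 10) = [0, 1, 2, 6, 7, 10, 4, 3, 5, 9, 8] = (3 6 4 7)(5 10 8)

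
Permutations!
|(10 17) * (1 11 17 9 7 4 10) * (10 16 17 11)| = 7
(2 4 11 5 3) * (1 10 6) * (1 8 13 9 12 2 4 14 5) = [0, 10, 14, 4, 11, 3, 8, 7, 13, 12, 6, 1, 2, 9, 5] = (1 10 6 8 13 9 12 2 14 5 3 4 11)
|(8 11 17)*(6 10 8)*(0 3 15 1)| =20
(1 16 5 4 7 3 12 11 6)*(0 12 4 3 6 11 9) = (0 12 9)(1 16 5 3 4 7 6) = [12, 16, 2, 4, 7, 3, 1, 6, 8, 0, 10, 11, 9, 13, 14, 15, 5]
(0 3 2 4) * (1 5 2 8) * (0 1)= (0 3 8)(1 5 2 4)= [3, 5, 4, 8, 1, 2, 6, 7, 0]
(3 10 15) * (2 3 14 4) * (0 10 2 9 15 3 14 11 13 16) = (0 10 3 2 14 4 9 15 11 13 16) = [10, 1, 14, 2, 9, 5, 6, 7, 8, 15, 3, 13, 12, 16, 4, 11, 0]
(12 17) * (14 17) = (12 14 17) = [0, 1, 2, 3, 4, 5, 6, 7, 8, 9, 10, 11, 14, 13, 17, 15, 16, 12]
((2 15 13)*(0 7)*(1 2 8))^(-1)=((0 7)(1 2 15 13 8))^(-1)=(0 7)(1 8 13 15 2)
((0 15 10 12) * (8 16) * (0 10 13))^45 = (8 16)(10 12)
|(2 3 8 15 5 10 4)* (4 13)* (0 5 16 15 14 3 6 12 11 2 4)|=12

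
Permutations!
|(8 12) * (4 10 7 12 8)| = |(4 10 7 12)| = 4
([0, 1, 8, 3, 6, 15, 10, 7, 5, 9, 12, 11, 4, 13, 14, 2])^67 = [0, 1, 15, 3, 12, 8, 4, 7, 2, 9, 6, 11, 10, 13, 14, 5]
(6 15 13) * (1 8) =(1 8)(6 15 13) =[0, 8, 2, 3, 4, 5, 15, 7, 1, 9, 10, 11, 12, 6, 14, 13]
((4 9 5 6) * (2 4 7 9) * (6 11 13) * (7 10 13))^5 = ((2 4)(5 11 7 9)(6 10 13))^5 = (2 4)(5 11 7 9)(6 13 10)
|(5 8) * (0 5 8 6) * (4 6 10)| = 5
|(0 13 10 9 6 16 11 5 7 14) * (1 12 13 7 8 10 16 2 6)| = |(0 7 14)(1 12 13 16 11 5 8 10 9)(2 6)| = 18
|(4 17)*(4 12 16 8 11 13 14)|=8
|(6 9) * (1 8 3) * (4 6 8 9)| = 4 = |(1 9 8 3)(4 6)|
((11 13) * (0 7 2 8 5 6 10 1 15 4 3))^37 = (0 5 15 7 6 4 2 10 3 8 1)(11 13)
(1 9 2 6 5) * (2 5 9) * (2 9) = (1 9 5)(2 6) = [0, 9, 6, 3, 4, 1, 2, 7, 8, 5]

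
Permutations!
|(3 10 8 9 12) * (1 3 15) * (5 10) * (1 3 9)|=|(1 9 12 15 3 5 10 8)|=8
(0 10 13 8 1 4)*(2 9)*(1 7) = [10, 4, 9, 3, 0, 5, 6, 1, 7, 2, 13, 11, 12, 8] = (0 10 13 8 7 1 4)(2 9)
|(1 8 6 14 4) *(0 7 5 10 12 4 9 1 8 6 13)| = 8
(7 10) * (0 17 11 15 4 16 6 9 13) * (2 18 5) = (0 17 11 15 4 16 6 9 13)(2 18 5)(7 10) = [17, 1, 18, 3, 16, 2, 9, 10, 8, 13, 7, 15, 12, 0, 14, 4, 6, 11, 5]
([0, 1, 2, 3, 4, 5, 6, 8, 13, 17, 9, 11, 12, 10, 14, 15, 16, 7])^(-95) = (7 8 13 10 9 17)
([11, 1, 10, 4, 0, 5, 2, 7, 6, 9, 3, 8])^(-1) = (0 4 3 10 2 6 8 11)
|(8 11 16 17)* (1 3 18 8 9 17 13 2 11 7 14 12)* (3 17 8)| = 28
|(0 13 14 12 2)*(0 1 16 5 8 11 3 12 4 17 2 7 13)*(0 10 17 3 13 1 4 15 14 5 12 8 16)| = 14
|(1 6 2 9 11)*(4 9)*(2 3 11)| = |(1 6 3 11)(2 4 9)| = 12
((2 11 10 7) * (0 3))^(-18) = (2 10)(7 11)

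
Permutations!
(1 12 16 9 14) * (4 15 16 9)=(1 12 9 14)(4 15 16)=[0, 12, 2, 3, 15, 5, 6, 7, 8, 14, 10, 11, 9, 13, 1, 16, 4]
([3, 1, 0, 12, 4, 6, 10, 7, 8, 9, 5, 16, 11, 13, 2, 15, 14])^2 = (0 12 16 2 3 11 14)(5 10 6)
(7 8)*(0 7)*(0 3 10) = (0 7 8 3 10) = [7, 1, 2, 10, 4, 5, 6, 8, 3, 9, 0]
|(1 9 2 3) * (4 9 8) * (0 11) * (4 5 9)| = 6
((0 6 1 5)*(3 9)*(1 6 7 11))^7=((0 7 11 1 5)(3 9))^7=(0 11 5 7 1)(3 9)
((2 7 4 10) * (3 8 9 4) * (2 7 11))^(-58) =((2 11)(3 8 9 4 10 7))^(-58) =(11)(3 9 10)(4 7 8)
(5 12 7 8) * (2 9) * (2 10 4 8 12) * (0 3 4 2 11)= [3, 1, 9, 4, 8, 11, 6, 12, 5, 10, 2, 0, 7]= (0 3 4 8 5 11)(2 9 10)(7 12)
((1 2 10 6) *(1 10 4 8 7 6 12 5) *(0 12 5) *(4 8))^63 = ((0 12)(1 2 8 7 6 10 5))^63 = (0 12)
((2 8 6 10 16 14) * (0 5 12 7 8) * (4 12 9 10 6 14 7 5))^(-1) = ((0 4 12 5 9 10 16 7 8 14 2))^(-1) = (0 2 14 8 7 16 10 9 5 12 4)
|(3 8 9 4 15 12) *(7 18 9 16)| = 9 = |(3 8 16 7 18 9 4 15 12)|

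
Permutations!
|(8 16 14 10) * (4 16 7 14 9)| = 12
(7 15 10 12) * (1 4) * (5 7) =[0, 4, 2, 3, 1, 7, 6, 15, 8, 9, 12, 11, 5, 13, 14, 10] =(1 4)(5 7 15 10 12)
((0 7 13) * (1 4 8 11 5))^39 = ((0 7 13)(1 4 8 11 5))^39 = (13)(1 5 11 8 4)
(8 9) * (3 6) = (3 6)(8 9) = [0, 1, 2, 6, 4, 5, 3, 7, 9, 8]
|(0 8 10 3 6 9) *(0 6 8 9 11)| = 12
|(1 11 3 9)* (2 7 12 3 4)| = 8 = |(1 11 4 2 7 12 3 9)|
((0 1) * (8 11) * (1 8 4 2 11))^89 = ((0 8 1)(2 11 4))^89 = (0 1 8)(2 4 11)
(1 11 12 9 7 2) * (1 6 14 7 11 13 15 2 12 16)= (1 13 15 2 6 14 7 12 9 11 16)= [0, 13, 6, 3, 4, 5, 14, 12, 8, 11, 10, 16, 9, 15, 7, 2, 1]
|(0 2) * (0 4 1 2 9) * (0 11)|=3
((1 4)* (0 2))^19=((0 2)(1 4))^19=(0 2)(1 4)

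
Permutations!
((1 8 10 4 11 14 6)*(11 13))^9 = (1 8 10 4 13 11 14 6)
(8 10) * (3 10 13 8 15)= (3 10 15)(8 13)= [0, 1, 2, 10, 4, 5, 6, 7, 13, 9, 15, 11, 12, 8, 14, 3]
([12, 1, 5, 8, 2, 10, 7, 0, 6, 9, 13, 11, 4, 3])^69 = (0 2 13 6 12 5 3 7 4 10 8)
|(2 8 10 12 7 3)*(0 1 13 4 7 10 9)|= 18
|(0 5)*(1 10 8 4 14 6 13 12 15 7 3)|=|(0 5)(1 10 8 4 14 6 13 12 15 7 3)|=22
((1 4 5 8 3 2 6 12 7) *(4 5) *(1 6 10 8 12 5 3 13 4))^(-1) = ((1 3 2 10 8 13 4)(5 12 7 6))^(-1) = (1 4 13 8 10 2 3)(5 6 7 12)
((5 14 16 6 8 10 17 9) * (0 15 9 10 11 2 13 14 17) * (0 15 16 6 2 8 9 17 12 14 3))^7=(0 2 3 16 13)(5 14 9 12 6)(8 11)(10 15 17)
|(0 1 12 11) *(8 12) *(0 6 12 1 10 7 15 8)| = 6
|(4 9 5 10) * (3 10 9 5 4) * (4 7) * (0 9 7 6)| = 6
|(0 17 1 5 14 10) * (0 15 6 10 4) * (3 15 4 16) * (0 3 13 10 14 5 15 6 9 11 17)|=35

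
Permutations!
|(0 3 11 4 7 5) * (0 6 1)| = |(0 3 11 4 7 5 6 1)| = 8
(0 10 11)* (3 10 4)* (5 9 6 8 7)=(0 4 3 10 11)(5 9 6 8 7)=[4, 1, 2, 10, 3, 9, 8, 5, 7, 6, 11, 0]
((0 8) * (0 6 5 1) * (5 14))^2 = (0 6 5)(1 8 14)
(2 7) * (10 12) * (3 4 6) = [0, 1, 7, 4, 6, 5, 3, 2, 8, 9, 12, 11, 10] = (2 7)(3 4 6)(10 12)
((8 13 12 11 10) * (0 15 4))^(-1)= ((0 15 4)(8 13 12 11 10))^(-1)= (0 4 15)(8 10 11 12 13)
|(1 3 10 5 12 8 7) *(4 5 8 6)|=20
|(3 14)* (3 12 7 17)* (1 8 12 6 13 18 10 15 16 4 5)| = 15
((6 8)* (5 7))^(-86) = (8)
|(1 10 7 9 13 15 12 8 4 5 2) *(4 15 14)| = 9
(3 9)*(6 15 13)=[0, 1, 2, 9, 4, 5, 15, 7, 8, 3, 10, 11, 12, 6, 14, 13]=(3 9)(6 15 13)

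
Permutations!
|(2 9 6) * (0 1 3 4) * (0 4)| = 3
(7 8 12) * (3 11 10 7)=(3 11 10 7 8 12)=[0, 1, 2, 11, 4, 5, 6, 8, 12, 9, 7, 10, 3]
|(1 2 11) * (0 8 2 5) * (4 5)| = 7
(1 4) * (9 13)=[0, 4, 2, 3, 1, 5, 6, 7, 8, 13, 10, 11, 12, 9]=(1 4)(9 13)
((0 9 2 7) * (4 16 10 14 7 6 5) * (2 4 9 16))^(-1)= ((0 16 10 14 7)(2 6 5 9 4))^(-1)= (0 7 14 10 16)(2 4 9 5 6)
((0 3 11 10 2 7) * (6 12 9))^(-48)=(12)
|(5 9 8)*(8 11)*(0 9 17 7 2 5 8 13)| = |(0 9 11 13)(2 5 17 7)| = 4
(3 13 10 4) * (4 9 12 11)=(3 13 10 9 12 11 4)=[0, 1, 2, 13, 3, 5, 6, 7, 8, 12, 9, 4, 11, 10]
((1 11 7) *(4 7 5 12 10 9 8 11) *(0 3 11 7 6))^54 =((0 3 11 5 12 10 9 8 7 1 4 6))^54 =(0 9)(1 5)(3 8)(4 12)(6 10)(7 11)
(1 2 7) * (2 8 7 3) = [0, 8, 3, 2, 4, 5, 6, 1, 7] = (1 8 7)(2 3)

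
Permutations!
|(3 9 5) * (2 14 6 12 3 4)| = |(2 14 6 12 3 9 5 4)| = 8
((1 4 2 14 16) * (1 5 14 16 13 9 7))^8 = (1 7 9 13 14 5 16 2 4)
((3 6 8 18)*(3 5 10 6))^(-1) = ((5 10 6 8 18))^(-1) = (5 18 8 6 10)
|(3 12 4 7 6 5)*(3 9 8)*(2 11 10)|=|(2 11 10)(3 12 4 7 6 5 9 8)|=24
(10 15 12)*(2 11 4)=(2 11 4)(10 15 12)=[0, 1, 11, 3, 2, 5, 6, 7, 8, 9, 15, 4, 10, 13, 14, 12]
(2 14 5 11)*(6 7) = [0, 1, 14, 3, 4, 11, 7, 6, 8, 9, 10, 2, 12, 13, 5] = (2 14 5 11)(6 7)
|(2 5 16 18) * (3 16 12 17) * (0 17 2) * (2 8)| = 20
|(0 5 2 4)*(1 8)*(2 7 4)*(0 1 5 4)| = 6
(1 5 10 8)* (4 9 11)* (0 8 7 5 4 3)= (0 8 1 4 9 11 3)(5 10 7)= [8, 4, 2, 0, 9, 10, 6, 5, 1, 11, 7, 3]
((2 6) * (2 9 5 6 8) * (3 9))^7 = ((2 8)(3 9 5 6))^7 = (2 8)(3 6 5 9)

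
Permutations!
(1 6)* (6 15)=(1 15 6)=[0, 15, 2, 3, 4, 5, 1, 7, 8, 9, 10, 11, 12, 13, 14, 6]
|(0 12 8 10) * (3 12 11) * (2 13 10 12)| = 6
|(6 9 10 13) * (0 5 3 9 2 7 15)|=|(0 5 3 9 10 13 6 2 7 15)|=10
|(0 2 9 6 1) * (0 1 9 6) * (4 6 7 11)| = 7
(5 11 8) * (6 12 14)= (5 11 8)(6 12 14)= [0, 1, 2, 3, 4, 11, 12, 7, 5, 9, 10, 8, 14, 13, 6]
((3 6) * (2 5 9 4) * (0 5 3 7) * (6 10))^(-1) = ((0 5 9 4 2 3 10 6 7))^(-1) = (0 7 6 10 3 2 4 9 5)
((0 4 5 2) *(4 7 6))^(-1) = ((0 7 6 4 5 2))^(-1) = (0 2 5 4 6 7)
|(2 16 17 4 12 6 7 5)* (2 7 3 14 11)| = |(2 16 17 4 12 6 3 14 11)(5 7)| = 18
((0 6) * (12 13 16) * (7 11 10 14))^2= ((0 6)(7 11 10 14)(12 13 16))^2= (7 10)(11 14)(12 16 13)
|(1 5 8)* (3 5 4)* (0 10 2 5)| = 8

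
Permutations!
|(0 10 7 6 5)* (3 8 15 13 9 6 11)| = |(0 10 7 11 3 8 15 13 9 6 5)| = 11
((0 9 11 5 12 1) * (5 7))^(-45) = ((0 9 11 7 5 12 1))^(-45) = (0 5 9 12 11 1 7)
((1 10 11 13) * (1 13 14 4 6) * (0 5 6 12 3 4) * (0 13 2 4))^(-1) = ((0 5 6 1 10 11 14 13 2 4 12 3))^(-1) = (0 3 12 4 2 13 14 11 10 1 6 5)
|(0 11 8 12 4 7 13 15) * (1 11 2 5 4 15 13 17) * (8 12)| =10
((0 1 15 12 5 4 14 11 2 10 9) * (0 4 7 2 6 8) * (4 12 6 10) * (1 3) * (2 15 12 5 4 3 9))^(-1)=(0 8 6 15 7 5 9)(1 3 2 10 11 14 4 12)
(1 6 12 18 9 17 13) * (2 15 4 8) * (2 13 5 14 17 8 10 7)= [0, 6, 15, 3, 10, 14, 12, 2, 13, 8, 7, 11, 18, 1, 17, 4, 16, 5, 9]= (1 6 12 18 9 8 13)(2 15 4 10 7)(5 14 17)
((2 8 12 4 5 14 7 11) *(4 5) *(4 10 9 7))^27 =((2 8 12 5 14 4 10 9 7 11))^27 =(2 9 14 8 7 4 12 11 10 5)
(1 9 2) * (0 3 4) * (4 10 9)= (0 3 10 9 2 1 4)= [3, 4, 1, 10, 0, 5, 6, 7, 8, 2, 9]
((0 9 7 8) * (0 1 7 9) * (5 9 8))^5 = ((1 7 5 9 8))^5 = (9)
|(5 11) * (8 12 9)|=6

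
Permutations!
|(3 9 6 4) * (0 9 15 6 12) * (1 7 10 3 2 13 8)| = 30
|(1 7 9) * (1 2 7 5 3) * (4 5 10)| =15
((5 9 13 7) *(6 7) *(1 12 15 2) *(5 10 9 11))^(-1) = (1 2 15 12)(5 11)(6 13 9 10 7)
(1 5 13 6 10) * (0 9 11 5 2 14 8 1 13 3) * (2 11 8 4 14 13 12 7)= [9, 11, 13, 0, 14, 3, 10, 2, 1, 8, 12, 5, 7, 6, 4]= (0 9 8 1 11 5 3)(2 13 6 10 12 7)(4 14)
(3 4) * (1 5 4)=(1 5 4 3)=[0, 5, 2, 1, 3, 4]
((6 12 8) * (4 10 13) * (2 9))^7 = ((2 9)(4 10 13)(6 12 8))^7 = (2 9)(4 10 13)(6 12 8)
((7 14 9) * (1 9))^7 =((1 9 7 14))^7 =(1 14 7 9)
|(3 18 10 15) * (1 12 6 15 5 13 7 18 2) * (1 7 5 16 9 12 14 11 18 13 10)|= 44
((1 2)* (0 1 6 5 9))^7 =(0 1 2 6 5 9)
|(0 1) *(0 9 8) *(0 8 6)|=|(0 1 9 6)|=4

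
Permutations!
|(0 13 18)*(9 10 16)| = |(0 13 18)(9 10 16)| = 3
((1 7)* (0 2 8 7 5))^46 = ((0 2 8 7 1 5))^46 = (0 1 8)(2 5 7)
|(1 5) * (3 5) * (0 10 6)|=3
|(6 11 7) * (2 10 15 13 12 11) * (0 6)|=9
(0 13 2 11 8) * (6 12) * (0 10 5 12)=(0 13 2 11 8 10 5 12 6)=[13, 1, 11, 3, 4, 12, 0, 7, 10, 9, 5, 8, 6, 2]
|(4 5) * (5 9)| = |(4 9 5)| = 3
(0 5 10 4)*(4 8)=[5, 1, 2, 3, 0, 10, 6, 7, 4, 9, 8]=(0 5 10 8 4)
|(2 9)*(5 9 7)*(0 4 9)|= 6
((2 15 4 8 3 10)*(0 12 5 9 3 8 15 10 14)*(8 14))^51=(0 5 3 14 12 9 8)(2 10)(4 15)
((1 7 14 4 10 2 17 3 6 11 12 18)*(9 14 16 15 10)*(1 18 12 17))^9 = (18)(1 15)(2 16)(3 6 11 17)(7 10)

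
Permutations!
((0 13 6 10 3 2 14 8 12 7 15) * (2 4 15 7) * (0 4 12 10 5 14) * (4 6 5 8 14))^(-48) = (0 10 4 2 8 5 12 6 13 3 15)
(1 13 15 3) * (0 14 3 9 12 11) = (0 14 3 1 13 15 9 12 11) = [14, 13, 2, 1, 4, 5, 6, 7, 8, 12, 10, 0, 11, 15, 3, 9]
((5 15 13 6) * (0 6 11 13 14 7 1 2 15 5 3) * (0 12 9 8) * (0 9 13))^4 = (0 13 3)(1 7 14 15 2)(6 11 12)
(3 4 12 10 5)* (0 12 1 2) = (0 12 10 5 3 4 1 2) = [12, 2, 0, 4, 1, 3, 6, 7, 8, 9, 5, 11, 10]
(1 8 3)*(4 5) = [0, 8, 2, 1, 5, 4, 6, 7, 3] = (1 8 3)(4 5)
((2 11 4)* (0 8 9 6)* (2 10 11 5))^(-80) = ((0 8 9 6)(2 5)(4 10 11))^(-80) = (4 10 11)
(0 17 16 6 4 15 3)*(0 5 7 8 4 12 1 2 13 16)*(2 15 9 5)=(0 17)(1 15 3 2 13 16 6 12)(4 9 5 7 8)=[17, 15, 13, 2, 9, 7, 12, 8, 4, 5, 10, 11, 1, 16, 14, 3, 6, 0]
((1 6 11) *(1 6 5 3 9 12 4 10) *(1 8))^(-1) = ((1 5 3 9 12 4 10 8)(6 11))^(-1) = (1 8 10 4 12 9 3 5)(6 11)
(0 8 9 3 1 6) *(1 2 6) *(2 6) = (0 8 9 3 6) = [8, 1, 2, 6, 4, 5, 0, 7, 9, 3]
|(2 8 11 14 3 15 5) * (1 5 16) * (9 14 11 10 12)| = 11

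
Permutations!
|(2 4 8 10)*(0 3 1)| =12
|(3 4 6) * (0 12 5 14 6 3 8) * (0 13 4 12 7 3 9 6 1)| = |(0 7 3 12 5 14 1)(4 9 6 8 13)| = 35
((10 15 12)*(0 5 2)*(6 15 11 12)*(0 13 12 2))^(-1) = (0 5)(2 11 10 12 13)(6 15)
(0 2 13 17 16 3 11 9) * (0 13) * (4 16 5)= (0 2)(3 11 9 13 17 5 4 16)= [2, 1, 0, 11, 16, 4, 6, 7, 8, 13, 10, 9, 12, 17, 14, 15, 3, 5]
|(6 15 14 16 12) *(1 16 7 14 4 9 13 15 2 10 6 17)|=|(1 16 12 17)(2 10 6)(4 9 13 15)(7 14)|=12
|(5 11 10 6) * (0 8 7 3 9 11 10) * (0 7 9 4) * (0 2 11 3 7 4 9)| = 6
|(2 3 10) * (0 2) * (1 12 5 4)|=4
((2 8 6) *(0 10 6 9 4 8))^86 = (0 6)(2 10)(4 9 8)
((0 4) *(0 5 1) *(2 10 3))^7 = (0 1 5 4)(2 10 3)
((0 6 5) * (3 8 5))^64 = ((0 6 3 8 5))^64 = (0 5 8 3 6)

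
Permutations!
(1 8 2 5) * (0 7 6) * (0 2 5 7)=(1 8 5)(2 7 6)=[0, 8, 7, 3, 4, 1, 2, 6, 5]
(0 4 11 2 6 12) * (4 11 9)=(0 11 2 6 12)(4 9)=[11, 1, 6, 3, 9, 5, 12, 7, 8, 4, 10, 2, 0]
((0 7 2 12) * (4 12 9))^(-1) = (0 12 4 9 2 7)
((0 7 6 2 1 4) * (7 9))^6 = ((0 9 7 6 2 1 4))^6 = (0 4 1 2 6 7 9)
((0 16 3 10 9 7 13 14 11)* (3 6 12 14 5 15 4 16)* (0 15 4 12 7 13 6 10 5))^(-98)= ((0 3 5 4 16 10 9 13)(6 7)(11 15 12 14))^(-98)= (0 9 16 5)(3 13 10 4)(11 12)(14 15)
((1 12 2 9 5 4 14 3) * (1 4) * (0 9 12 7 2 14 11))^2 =((0 9 5 1 7 2 12 14 3 4 11))^2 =(0 5 7 12 3 11 9 1 2 14 4)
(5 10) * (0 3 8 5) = (0 3 8 5 10) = [3, 1, 2, 8, 4, 10, 6, 7, 5, 9, 0]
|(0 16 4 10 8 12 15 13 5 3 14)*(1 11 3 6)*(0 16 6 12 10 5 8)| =|(0 6 1 11 3 14 16 4 5 12 15 13 8 10)| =14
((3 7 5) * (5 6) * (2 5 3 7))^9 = (2 3 6 7 5)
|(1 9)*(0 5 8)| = |(0 5 8)(1 9)| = 6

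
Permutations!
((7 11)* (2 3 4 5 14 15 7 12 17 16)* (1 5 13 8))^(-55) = (1 5 14 15 7 11 12 17 16 2 3 4 13 8)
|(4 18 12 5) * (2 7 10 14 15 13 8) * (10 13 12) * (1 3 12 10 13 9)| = |(1 3 12 5 4 18 13 8 2 7 9)(10 14 15)| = 33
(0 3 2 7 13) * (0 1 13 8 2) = (0 3)(1 13)(2 7 8) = [3, 13, 7, 0, 4, 5, 6, 8, 2, 9, 10, 11, 12, 1]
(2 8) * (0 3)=(0 3)(2 8)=[3, 1, 8, 0, 4, 5, 6, 7, 2]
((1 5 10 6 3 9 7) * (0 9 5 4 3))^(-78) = ((0 9 7 1 4 3 5 10 6))^(-78) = (0 1 5)(3 6 7)(4 10 9)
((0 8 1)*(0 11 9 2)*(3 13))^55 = ((0 8 1 11 9 2)(3 13))^55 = (0 8 1 11 9 2)(3 13)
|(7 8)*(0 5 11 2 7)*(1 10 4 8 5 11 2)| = 6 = |(0 11 1 10 4 8)(2 7 5)|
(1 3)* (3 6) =(1 6 3) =[0, 6, 2, 1, 4, 5, 3]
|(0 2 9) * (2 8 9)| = 3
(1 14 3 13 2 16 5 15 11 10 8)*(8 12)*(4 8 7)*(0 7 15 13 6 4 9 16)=(0 7 9 16 5 13 2)(1 14 3 6 4 8)(10 12 15 11)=[7, 14, 0, 6, 8, 13, 4, 9, 1, 16, 12, 10, 15, 2, 3, 11, 5]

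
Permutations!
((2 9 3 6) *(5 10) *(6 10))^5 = ((2 9 3 10 5 6))^5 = (2 6 5 10 3 9)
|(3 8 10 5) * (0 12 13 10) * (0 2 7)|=9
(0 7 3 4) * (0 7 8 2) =[8, 1, 0, 4, 7, 5, 6, 3, 2] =(0 8 2)(3 4 7)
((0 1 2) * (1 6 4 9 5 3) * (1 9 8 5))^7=(0 1 3 8 6 2 9 5 4)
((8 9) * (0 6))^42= ((0 6)(8 9))^42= (9)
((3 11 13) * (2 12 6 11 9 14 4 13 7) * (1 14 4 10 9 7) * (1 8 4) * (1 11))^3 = (1 9 4 7 6 10 8 3 12 14 11 13 2)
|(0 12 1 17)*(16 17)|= 5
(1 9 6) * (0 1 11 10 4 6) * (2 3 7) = (0 1 9)(2 3 7)(4 6 11 10) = [1, 9, 3, 7, 6, 5, 11, 2, 8, 0, 4, 10]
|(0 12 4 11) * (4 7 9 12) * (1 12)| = 12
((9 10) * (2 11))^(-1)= ((2 11)(9 10))^(-1)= (2 11)(9 10)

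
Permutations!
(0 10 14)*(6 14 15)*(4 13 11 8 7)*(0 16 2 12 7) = [10, 1, 12, 3, 13, 5, 14, 4, 0, 9, 15, 8, 7, 11, 16, 6, 2] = (0 10 15 6 14 16 2 12 7 4 13 11 8)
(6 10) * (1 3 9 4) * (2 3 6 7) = (1 6 10 7 2 3 9 4) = [0, 6, 3, 9, 1, 5, 10, 2, 8, 4, 7]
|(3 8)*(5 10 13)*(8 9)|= |(3 9 8)(5 10 13)|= 3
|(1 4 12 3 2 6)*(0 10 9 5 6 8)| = |(0 10 9 5 6 1 4 12 3 2 8)| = 11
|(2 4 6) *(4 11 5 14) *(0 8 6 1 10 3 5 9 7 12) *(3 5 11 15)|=|(0 8 6 2 15 3 11 9 7 12)(1 10 5 14 4)|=10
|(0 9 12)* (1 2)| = 6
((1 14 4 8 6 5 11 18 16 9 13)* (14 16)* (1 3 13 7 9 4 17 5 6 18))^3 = (1 8 17)(3 13)(4 14 11)(5 16 18)(7 9)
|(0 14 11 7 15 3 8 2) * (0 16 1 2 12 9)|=9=|(0 14 11 7 15 3 8 12 9)(1 2 16)|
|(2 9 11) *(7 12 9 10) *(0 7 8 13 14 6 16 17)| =|(0 7 12 9 11 2 10 8 13 14 6 16 17)| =13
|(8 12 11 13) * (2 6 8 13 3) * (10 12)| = 7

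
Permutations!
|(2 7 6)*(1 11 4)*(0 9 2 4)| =8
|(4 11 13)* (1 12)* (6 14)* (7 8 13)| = |(1 12)(4 11 7 8 13)(6 14)| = 10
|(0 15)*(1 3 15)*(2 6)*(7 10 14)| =12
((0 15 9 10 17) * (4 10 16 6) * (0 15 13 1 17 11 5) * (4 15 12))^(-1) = ((0 13 1 17 12 4 10 11 5)(6 15 9 16))^(-1) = (0 5 11 10 4 12 17 1 13)(6 16 9 15)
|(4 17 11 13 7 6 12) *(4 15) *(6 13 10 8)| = |(4 17 11 10 8 6 12 15)(7 13)| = 8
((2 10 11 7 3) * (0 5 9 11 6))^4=(0 7 6 11 10 9 2 5 3)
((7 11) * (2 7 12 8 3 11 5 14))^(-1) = ((2 7 5 14)(3 11 12 8))^(-1) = (2 14 5 7)(3 8 12 11)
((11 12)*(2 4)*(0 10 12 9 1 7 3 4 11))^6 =((0 10 12)(1 7 3 4 2 11 9))^6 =(12)(1 9 11 2 4 3 7)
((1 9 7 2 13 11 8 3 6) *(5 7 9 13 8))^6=((1 13 11 5 7 2 8 3 6))^6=(1 8 5)(2 11 6)(3 7 13)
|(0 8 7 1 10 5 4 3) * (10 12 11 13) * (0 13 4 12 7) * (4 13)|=10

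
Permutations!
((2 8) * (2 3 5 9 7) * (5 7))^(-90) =(9)(2 3)(7 8)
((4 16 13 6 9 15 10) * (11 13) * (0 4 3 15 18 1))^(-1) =(0 1 18 9 6 13 11 16 4)(3 10 15)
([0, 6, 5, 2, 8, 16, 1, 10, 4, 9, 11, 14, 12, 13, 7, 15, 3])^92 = [0, 1, 2, 3, 4, 5, 6, 7, 8, 9, 10, 11, 12, 13, 14, 15, 16]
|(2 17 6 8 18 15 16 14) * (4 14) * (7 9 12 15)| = 12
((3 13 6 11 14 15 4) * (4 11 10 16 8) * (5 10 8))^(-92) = (3 8 13 4 6)(5 10 16)(11 14 15)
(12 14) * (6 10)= [0, 1, 2, 3, 4, 5, 10, 7, 8, 9, 6, 11, 14, 13, 12]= (6 10)(12 14)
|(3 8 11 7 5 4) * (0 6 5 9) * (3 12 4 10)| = |(0 6 5 10 3 8 11 7 9)(4 12)| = 18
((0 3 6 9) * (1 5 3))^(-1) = ((0 1 5 3 6 9))^(-1) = (0 9 6 3 5 1)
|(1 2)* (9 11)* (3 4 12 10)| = 4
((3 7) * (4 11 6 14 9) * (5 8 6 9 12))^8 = ((3 7)(4 11 9)(5 8 6 14 12))^8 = (4 9 11)(5 14 8 12 6)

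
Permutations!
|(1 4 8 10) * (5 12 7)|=12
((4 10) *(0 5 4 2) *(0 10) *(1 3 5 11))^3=(0 3)(1 4)(2 10)(5 11)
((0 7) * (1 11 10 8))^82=(1 10)(8 11)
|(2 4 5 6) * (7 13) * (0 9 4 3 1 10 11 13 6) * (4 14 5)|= |(0 9 14 5)(1 10 11 13 7 6 2 3)|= 8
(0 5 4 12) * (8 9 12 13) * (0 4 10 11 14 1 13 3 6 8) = [5, 13, 2, 6, 3, 10, 8, 7, 9, 12, 11, 14, 4, 0, 1] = (0 5 10 11 14 1 13)(3 6 8 9 12 4)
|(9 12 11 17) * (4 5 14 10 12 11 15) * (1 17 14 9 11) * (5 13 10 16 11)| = 60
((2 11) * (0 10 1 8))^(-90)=(11)(0 1)(8 10)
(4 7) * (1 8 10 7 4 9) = (1 8 10 7 9) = [0, 8, 2, 3, 4, 5, 6, 9, 10, 1, 7]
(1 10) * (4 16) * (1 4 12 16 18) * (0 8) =(0 8)(1 10 4 18)(12 16) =[8, 10, 2, 3, 18, 5, 6, 7, 0, 9, 4, 11, 16, 13, 14, 15, 12, 17, 1]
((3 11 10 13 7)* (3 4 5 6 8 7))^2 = ((3 11 10 13)(4 5 6 8 7))^2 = (3 10)(4 6 7 5 8)(11 13)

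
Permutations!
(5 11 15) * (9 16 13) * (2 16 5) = (2 16 13 9 5 11 15) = [0, 1, 16, 3, 4, 11, 6, 7, 8, 5, 10, 15, 12, 9, 14, 2, 13]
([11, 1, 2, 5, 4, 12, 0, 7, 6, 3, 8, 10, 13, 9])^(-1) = [6, 1, 2, 9, 4, 3, 8, 7, 10, 13, 11, 0, 5, 12]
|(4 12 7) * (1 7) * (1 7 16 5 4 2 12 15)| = |(1 16 5 4 15)(2 12 7)| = 15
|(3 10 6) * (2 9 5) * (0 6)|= 12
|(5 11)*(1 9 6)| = 6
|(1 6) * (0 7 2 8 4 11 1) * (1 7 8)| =|(0 8 4 11 7 2 1 6)| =8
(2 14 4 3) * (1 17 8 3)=(1 17 8 3 2 14 4)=[0, 17, 14, 2, 1, 5, 6, 7, 3, 9, 10, 11, 12, 13, 4, 15, 16, 8]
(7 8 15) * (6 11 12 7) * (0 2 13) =(0 2 13)(6 11 12 7 8 15) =[2, 1, 13, 3, 4, 5, 11, 8, 15, 9, 10, 12, 7, 0, 14, 6]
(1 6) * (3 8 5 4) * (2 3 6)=(1 2 3 8 5 4 6)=[0, 2, 3, 8, 6, 4, 1, 7, 5]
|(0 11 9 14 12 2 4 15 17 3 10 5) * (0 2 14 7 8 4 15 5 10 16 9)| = 10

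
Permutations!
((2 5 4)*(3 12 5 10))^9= ((2 10 3 12 5 4))^9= (2 12)(3 4)(5 10)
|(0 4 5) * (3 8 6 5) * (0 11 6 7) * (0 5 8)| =|(0 4 3)(5 11 6 8 7)| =15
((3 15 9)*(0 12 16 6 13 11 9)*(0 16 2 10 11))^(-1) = ((0 12 2 10 11 9 3 15 16 6 13))^(-1) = (0 13 6 16 15 3 9 11 10 2 12)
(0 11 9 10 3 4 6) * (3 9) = [11, 1, 2, 4, 6, 5, 0, 7, 8, 10, 9, 3] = (0 11 3 4 6)(9 10)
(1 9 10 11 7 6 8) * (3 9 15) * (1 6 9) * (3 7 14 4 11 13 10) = (1 15 7 9 3)(4 11 14)(6 8)(10 13) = [0, 15, 2, 1, 11, 5, 8, 9, 6, 3, 13, 14, 12, 10, 4, 7]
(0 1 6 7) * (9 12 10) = [1, 6, 2, 3, 4, 5, 7, 0, 8, 12, 9, 11, 10] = (0 1 6 7)(9 12 10)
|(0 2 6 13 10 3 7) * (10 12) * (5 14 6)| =|(0 2 5 14 6 13 12 10 3 7)| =10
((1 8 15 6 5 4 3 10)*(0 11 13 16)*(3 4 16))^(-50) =(0 1 16 10 5 3 6 13 15 11 8)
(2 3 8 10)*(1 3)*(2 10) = [0, 3, 1, 8, 4, 5, 6, 7, 2, 9, 10] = (10)(1 3 8 2)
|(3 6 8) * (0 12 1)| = 3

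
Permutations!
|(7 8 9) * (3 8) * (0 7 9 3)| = |(9)(0 7)(3 8)| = 2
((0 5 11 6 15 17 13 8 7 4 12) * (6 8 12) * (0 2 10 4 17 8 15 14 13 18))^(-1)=(0 18 17 7 8 15 11 5)(2 12 13 14 6 4 10)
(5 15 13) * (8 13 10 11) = (5 15 10 11 8 13) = [0, 1, 2, 3, 4, 15, 6, 7, 13, 9, 11, 8, 12, 5, 14, 10]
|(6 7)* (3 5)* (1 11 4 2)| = 4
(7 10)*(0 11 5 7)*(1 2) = [11, 2, 1, 3, 4, 7, 6, 10, 8, 9, 0, 5] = (0 11 5 7 10)(1 2)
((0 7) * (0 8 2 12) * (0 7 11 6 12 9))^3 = (0 12 2 11 7 9 6 8)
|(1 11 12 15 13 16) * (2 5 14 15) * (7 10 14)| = 11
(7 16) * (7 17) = (7 16 17) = [0, 1, 2, 3, 4, 5, 6, 16, 8, 9, 10, 11, 12, 13, 14, 15, 17, 7]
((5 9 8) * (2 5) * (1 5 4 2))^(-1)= (1 8 9 5)(2 4)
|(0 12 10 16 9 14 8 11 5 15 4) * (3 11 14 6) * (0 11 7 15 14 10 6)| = |(0 12 6 3 7 15 4 11 5 14 8 10 16 9)| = 14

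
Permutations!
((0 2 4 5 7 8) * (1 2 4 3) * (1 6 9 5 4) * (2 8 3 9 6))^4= ((0 1 8)(2 9 5 7 3))^4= (0 1 8)(2 3 7 5 9)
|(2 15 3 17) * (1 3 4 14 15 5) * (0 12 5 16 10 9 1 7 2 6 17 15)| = 26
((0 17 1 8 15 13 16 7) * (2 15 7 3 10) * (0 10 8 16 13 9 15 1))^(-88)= ((0 17)(1 16 3 8 7 10 2)(9 15))^(-88)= (17)(1 8 2 3 10 16 7)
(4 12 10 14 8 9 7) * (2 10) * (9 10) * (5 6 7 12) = (2 9 12)(4 5 6 7)(8 10 14) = [0, 1, 9, 3, 5, 6, 7, 4, 10, 12, 14, 11, 2, 13, 8]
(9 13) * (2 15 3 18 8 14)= [0, 1, 15, 18, 4, 5, 6, 7, 14, 13, 10, 11, 12, 9, 2, 3, 16, 17, 8]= (2 15 3 18 8 14)(9 13)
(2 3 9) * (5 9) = (2 3 5 9) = [0, 1, 3, 5, 4, 9, 6, 7, 8, 2]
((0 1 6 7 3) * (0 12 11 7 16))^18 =((0 1 6 16)(3 12 11 7))^18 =(0 6)(1 16)(3 11)(7 12)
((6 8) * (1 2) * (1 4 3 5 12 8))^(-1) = (1 6 8 12 5 3 4 2)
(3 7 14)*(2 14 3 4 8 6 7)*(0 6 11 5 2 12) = [6, 1, 14, 12, 8, 2, 7, 3, 11, 9, 10, 5, 0, 13, 4] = (0 6 7 3 12)(2 14 4 8 11 5)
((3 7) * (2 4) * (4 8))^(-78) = ((2 8 4)(3 7))^(-78) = (8)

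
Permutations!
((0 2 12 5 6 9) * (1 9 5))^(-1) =(0 9 1 12 2)(5 6)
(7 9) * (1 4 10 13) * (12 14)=[0, 4, 2, 3, 10, 5, 6, 9, 8, 7, 13, 11, 14, 1, 12]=(1 4 10 13)(7 9)(12 14)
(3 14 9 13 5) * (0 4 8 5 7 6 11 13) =(0 4 8 5 3 14 9)(6 11 13 7) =[4, 1, 2, 14, 8, 3, 11, 6, 5, 0, 10, 13, 12, 7, 9]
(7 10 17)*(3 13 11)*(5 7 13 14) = (3 14 5 7 10 17 13 11) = [0, 1, 2, 14, 4, 7, 6, 10, 8, 9, 17, 3, 12, 11, 5, 15, 16, 13]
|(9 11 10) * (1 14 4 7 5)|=|(1 14 4 7 5)(9 11 10)|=15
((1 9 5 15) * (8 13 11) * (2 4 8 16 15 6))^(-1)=((1 9 5 6 2 4 8 13 11 16 15))^(-1)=(1 15 16 11 13 8 4 2 6 5 9)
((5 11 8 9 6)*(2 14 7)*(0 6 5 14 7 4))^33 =(0 6 14 4)(2 7)(5 11 8 9)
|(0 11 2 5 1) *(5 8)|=|(0 11 2 8 5 1)|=6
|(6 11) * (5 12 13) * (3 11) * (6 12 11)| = 4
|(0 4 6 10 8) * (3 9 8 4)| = |(0 3 9 8)(4 6 10)| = 12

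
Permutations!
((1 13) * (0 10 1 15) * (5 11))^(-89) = (0 10 1 13 15)(5 11)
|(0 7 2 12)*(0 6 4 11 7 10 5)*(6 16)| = 21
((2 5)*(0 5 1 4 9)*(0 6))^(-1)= (0 6 9 4 1 2 5)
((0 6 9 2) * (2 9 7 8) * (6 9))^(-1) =((0 9 6 7 8 2))^(-1) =(0 2 8 7 6 9)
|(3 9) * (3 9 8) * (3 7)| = |(9)(3 8 7)| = 3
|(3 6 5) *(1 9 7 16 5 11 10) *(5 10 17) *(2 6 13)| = |(1 9 7 16 10)(2 6 11 17 5 3 13)| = 35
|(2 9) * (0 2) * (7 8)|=|(0 2 9)(7 8)|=6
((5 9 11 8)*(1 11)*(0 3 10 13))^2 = (0 10)(1 8 9 11 5)(3 13)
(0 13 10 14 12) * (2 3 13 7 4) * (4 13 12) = (0 7 13 10 14 4 2 3 12) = [7, 1, 3, 12, 2, 5, 6, 13, 8, 9, 14, 11, 0, 10, 4]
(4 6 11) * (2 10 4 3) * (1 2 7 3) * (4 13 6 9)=(1 2 10 13 6 11)(3 7)(4 9)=[0, 2, 10, 7, 9, 5, 11, 3, 8, 4, 13, 1, 12, 6]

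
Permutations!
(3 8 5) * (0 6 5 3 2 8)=(0 6 5 2 8 3)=[6, 1, 8, 0, 4, 2, 5, 7, 3]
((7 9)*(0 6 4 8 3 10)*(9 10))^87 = ((0 6 4 8 3 9 7 10))^87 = (0 10 7 9 3 8 4 6)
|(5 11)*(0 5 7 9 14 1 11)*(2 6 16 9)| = |(0 5)(1 11 7 2 6 16 9 14)| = 8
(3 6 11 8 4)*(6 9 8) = (3 9 8 4)(6 11) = [0, 1, 2, 9, 3, 5, 11, 7, 4, 8, 10, 6]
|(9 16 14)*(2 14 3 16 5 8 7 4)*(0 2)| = |(0 2 14 9 5 8 7 4)(3 16)| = 8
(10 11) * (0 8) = (0 8)(10 11) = [8, 1, 2, 3, 4, 5, 6, 7, 0, 9, 11, 10]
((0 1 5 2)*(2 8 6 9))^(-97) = (0 1 5 8 6 9 2)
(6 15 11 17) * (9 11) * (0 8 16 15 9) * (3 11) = [8, 1, 2, 11, 4, 5, 9, 7, 16, 3, 10, 17, 12, 13, 14, 0, 15, 6] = (0 8 16 15)(3 11 17 6 9)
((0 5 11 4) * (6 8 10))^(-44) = (11)(6 8 10)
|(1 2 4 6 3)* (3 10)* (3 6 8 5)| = 6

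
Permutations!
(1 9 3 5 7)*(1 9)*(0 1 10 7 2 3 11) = (0 1 10 7 9 11)(2 3 5) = [1, 10, 3, 5, 4, 2, 6, 9, 8, 11, 7, 0]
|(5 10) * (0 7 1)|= 6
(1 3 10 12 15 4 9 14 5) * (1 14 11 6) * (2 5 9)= (1 3 10 12 15 4 2 5 14 9 11 6)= [0, 3, 5, 10, 2, 14, 1, 7, 8, 11, 12, 6, 15, 13, 9, 4]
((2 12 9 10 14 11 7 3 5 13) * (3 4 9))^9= (2 13 5 3 12)(4 14)(7 10)(9 11)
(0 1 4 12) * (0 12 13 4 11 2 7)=(0 1 11 2 7)(4 13)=[1, 11, 7, 3, 13, 5, 6, 0, 8, 9, 10, 2, 12, 4]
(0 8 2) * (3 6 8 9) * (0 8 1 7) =(0 9 3 6 1 7)(2 8) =[9, 7, 8, 6, 4, 5, 1, 0, 2, 3]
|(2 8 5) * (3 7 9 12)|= 12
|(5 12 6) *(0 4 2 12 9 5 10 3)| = |(0 4 2 12 6 10 3)(5 9)| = 14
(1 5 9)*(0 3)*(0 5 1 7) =(0 3 5 9 7) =[3, 1, 2, 5, 4, 9, 6, 0, 8, 7]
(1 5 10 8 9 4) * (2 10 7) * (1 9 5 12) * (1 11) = (1 12 11)(2 10 8 5 7)(4 9) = [0, 12, 10, 3, 9, 7, 6, 2, 5, 4, 8, 1, 11]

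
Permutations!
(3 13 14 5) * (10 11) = (3 13 14 5)(10 11) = [0, 1, 2, 13, 4, 3, 6, 7, 8, 9, 11, 10, 12, 14, 5]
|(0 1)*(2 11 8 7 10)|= 10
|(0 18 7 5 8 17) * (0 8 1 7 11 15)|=12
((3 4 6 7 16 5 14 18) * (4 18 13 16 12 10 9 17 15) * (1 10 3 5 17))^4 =((1 10 9)(3 18 5 14 13 16 17 15 4 6 7 12))^4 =(1 10 9)(3 13 4)(5 17 7)(6 18 16)(12 14 15)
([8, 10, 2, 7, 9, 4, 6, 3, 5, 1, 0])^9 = (0 5 9 10 8 4 1)(3 7)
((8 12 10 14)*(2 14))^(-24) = (2 14 8 12 10)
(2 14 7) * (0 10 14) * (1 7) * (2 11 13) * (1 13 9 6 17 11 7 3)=[10, 3, 0, 1, 4, 5, 17, 7, 8, 6, 14, 9, 12, 2, 13, 15, 16, 11]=(0 10 14 13 2)(1 3)(6 17 11 9)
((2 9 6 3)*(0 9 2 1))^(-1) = (0 1 3 6 9)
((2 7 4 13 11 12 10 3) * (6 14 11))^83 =(2 13 11 3 4 14 10 7 6 12) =((2 7 4 13 6 14 11 12 10 3))^83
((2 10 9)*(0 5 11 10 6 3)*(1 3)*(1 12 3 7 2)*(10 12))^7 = ((0 5 11 12 3)(1 7 2 6 10 9))^7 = (0 11 3 5 12)(1 7 2 6 10 9)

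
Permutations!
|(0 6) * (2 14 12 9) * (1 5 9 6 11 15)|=10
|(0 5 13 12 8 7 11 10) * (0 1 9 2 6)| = |(0 5 13 12 8 7 11 10 1 9 2 6)| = 12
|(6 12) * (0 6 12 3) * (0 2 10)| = 5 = |(12)(0 6 3 2 10)|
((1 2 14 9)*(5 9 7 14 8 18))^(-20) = (1 5 8)(2 9 18)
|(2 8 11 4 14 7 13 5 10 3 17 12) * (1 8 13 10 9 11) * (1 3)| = |(1 8 3 17 12 2 13 5 9 11 4 14 7 10)| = 14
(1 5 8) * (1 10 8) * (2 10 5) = (1 2 10 8 5) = [0, 2, 10, 3, 4, 1, 6, 7, 5, 9, 8]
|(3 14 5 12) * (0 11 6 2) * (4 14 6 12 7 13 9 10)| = 42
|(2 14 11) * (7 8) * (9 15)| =|(2 14 11)(7 8)(9 15)| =6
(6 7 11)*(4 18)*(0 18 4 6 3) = (0 18 6 7 11 3) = [18, 1, 2, 0, 4, 5, 7, 11, 8, 9, 10, 3, 12, 13, 14, 15, 16, 17, 6]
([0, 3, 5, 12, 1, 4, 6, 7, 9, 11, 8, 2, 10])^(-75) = (1 9)(2 12)(3 11)(4 8)(5 10)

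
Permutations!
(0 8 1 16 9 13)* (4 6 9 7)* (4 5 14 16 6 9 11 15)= (0 8 1 6 11 15 4 9 13)(5 14 16 7)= [8, 6, 2, 3, 9, 14, 11, 5, 1, 13, 10, 15, 12, 0, 16, 4, 7]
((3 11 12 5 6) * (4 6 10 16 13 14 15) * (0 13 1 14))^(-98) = ((0 13)(1 14 15 4 6 3 11 12 5 10 16))^(-98) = (1 14 15 4 6 3 11 12 5 10 16)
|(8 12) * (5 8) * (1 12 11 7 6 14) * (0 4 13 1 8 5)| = 5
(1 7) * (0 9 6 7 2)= [9, 2, 0, 3, 4, 5, 7, 1, 8, 6]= (0 9 6 7 1 2)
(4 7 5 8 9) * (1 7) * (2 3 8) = [0, 7, 3, 8, 1, 2, 6, 5, 9, 4] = (1 7 5 2 3 8 9 4)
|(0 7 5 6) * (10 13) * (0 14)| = 10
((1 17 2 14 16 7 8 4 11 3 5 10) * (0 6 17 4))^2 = (0 17 14 7)(1 11 5)(2 16 8 6)(3 10 4)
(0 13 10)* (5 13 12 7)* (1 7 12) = [1, 7, 2, 3, 4, 13, 6, 5, 8, 9, 0, 11, 12, 10] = (0 1 7 5 13 10)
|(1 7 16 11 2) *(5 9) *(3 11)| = 6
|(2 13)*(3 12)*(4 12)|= |(2 13)(3 4 12)|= 6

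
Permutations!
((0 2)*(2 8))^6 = (8)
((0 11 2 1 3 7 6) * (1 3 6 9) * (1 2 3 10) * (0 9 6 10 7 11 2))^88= ((0 2 7 6 9)(1 10)(3 11))^88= (11)(0 6 2 9 7)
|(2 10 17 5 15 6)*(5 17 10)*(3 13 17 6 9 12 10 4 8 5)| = 35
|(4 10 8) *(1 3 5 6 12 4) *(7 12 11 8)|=12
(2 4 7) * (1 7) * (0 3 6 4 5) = [3, 7, 5, 6, 1, 0, 4, 2] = (0 3 6 4 1 7 2 5)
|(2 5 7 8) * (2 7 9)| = 6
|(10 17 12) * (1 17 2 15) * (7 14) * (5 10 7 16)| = |(1 17 12 7 14 16 5 10 2 15)| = 10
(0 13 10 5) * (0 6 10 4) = [13, 1, 2, 3, 0, 6, 10, 7, 8, 9, 5, 11, 12, 4] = (0 13 4)(5 6 10)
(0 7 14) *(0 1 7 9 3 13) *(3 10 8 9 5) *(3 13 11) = (0 5 13)(1 7 14)(3 11)(8 9 10) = [5, 7, 2, 11, 4, 13, 6, 14, 9, 10, 8, 3, 12, 0, 1]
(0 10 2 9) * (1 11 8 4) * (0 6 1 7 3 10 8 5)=(0 8 4 7 3 10 2 9 6 1 11 5)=[8, 11, 9, 10, 7, 0, 1, 3, 4, 6, 2, 5]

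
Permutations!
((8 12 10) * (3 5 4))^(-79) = ((3 5 4)(8 12 10))^(-79) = (3 4 5)(8 10 12)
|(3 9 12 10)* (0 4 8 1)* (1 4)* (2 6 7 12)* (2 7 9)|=|(0 1)(2 6 9 7 12 10 3)(4 8)|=14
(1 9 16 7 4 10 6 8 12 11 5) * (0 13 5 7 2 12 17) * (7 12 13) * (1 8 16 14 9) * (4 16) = (0 7 16 2 13 5 8 17)(4 10 6)(9 14)(11 12) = [7, 1, 13, 3, 10, 8, 4, 16, 17, 14, 6, 12, 11, 5, 9, 15, 2, 0]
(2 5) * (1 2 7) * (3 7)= (1 2 5 3 7)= [0, 2, 5, 7, 4, 3, 6, 1]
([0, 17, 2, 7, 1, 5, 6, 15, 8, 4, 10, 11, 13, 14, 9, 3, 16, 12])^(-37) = (1 9 13 17 4 14 12)(3 15 7)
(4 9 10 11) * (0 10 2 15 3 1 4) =[10, 4, 15, 1, 9, 5, 6, 7, 8, 2, 11, 0, 12, 13, 14, 3] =(0 10 11)(1 4 9 2 15 3)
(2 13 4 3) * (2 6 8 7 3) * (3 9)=(2 13 4)(3 6 8 7 9)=[0, 1, 13, 6, 2, 5, 8, 9, 7, 3, 10, 11, 12, 4]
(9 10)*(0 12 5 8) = (0 12 5 8)(9 10) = [12, 1, 2, 3, 4, 8, 6, 7, 0, 10, 9, 11, 5]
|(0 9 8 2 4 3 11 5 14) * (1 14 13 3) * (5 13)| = |(0 9 8 2 4 1 14)(3 11 13)| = 21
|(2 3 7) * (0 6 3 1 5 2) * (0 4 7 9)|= |(0 6 3 9)(1 5 2)(4 7)|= 12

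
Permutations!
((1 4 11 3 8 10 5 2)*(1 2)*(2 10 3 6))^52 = (1 6 5 11 10 4 2)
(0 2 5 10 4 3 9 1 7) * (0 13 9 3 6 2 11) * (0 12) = (0 11 12)(1 7 13 9)(2 5 10 4 6) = [11, 7, 5, 3, 6, 10, 2, 13, 8, 1, 4, 12, 0, 9]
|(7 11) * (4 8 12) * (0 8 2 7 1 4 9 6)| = 5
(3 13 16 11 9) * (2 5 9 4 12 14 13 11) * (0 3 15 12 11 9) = (0 3 9 15 12 14 13 16 2 5)(4 11) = [3, 1, 5, 9, 11, 0, 6, 7, 8, 15, 10, 4, 14, 16, 13, 12, 2]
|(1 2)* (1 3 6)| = |(1 2 3 6)| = 4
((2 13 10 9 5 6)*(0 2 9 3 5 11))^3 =(0 10 6)(2 3 9)(5 11 13)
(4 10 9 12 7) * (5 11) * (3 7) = (3 7 4 10 9 12)(5 11) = [0, 1, 2, 7, 10, 11, 6, 4, 8, 12, 9, 5, 3]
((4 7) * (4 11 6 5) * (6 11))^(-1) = ((11)(4 7 6 5))^(-1) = (11)(4 5 6 7)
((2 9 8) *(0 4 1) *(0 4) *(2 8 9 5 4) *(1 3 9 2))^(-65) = (9)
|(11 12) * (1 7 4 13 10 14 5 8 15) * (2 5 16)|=22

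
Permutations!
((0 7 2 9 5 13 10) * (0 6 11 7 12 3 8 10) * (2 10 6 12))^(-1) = (0 13 5 9 2)(3 12 10 7 11 6 8)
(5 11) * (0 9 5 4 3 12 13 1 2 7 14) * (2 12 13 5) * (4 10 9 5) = (0 5 11 10 9 2 7 14)(1 12 4 3 13) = [5, 12, 7, 13, 3, 11, 6, 14, 8, 2, 9, 10, 4, 1, 0]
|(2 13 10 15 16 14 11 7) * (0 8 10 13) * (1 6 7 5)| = 12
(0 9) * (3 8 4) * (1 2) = (0 9)(1 2)(3 8 4) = [9, 2, 1, 8, 3, 5, 6, 7, 4, 0]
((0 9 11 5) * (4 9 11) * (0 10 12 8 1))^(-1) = (0 1 8 12 10 5 11)(4 9)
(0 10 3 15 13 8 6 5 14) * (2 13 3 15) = (0 10 15 3 2 13 8 6 5 14) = [10, 1, 13, 2, 4, 14, 5, 7, 6, 9, 15, 11, 12, 8, 0, 3]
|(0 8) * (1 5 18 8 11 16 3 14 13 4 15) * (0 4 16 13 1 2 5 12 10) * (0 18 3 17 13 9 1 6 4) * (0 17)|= |(0 11 9 1 12 10 18 8 17 13 16)(2 5 3 14 6 4 15)|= 77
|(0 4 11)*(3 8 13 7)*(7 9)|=15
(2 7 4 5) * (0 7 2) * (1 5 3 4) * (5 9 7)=[5, 9, 2, 4, 3, 0, 6, 1, 8, 7]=(0 5)(1 9 7)(3 4)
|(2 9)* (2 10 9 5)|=|(2 5)(9 10)|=2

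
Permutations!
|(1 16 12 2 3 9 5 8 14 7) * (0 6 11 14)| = 13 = |(0 6 11 14 7 1 16 12 2 3 9 5 8)|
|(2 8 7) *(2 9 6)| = |(2 8 7 9 6)| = 5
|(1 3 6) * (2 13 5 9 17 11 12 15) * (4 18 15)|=|(1 3 6)(2 13 5 9 17 11 12 4 18 15)|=30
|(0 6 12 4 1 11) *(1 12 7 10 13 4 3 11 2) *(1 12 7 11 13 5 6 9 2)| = 12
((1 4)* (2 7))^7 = ((1 4)(2 7))^7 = (1 4)(2 7)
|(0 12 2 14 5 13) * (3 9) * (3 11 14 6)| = |(0 12 2 6 3 9 11 14 5 13)| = 10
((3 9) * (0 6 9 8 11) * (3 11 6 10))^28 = (11)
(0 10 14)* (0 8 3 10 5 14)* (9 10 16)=(0 5 14 8 3 16 9 10)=[5, 1, 2, 16, 4, 14, 6, 7, 3, 10, 0, 11, 12, 13, 8, 15, 9]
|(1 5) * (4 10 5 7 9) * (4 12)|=7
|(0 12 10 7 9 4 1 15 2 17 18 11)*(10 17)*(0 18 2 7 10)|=|(0 12 17 2)(1 15 7 9 4)(11 18)|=20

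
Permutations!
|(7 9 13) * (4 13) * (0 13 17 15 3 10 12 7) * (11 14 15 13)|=12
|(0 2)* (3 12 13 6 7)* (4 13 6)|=|(0 2)(3 12 6 7)(4 13)|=4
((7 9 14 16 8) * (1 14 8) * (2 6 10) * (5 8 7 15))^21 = (16)(7 9)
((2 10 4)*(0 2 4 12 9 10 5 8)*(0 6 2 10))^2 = ((0 10 12 9)(2 5 8 6))^2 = (0 12)(2 8)(5 6)(9 10)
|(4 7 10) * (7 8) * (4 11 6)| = 6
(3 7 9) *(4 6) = (3 7 9)(4 6) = [0, 1, 2, 7, 6, 5, 4, 9, 8, 3]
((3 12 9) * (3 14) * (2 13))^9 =((2 13)(3 12 9 14))^9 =(2 13)(3 12 9 14)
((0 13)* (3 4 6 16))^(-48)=(16)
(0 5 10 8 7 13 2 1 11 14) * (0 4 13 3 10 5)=(1 11 14 4 13 2)(3 10 8 7)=[0, 11, 1, 10, 13, 5, 6, 3, 7, 9, 8, 14, 12, 2, 4]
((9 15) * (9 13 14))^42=((9 15 13 14))^42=(9 13)(14 15)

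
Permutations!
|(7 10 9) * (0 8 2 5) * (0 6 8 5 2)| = |(0 5 6 8)(7 10 9)| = 12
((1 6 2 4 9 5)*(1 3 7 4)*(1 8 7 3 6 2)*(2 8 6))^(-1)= ((1 8 7 4 9 5 2 6))^(-1)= (1 6 2 5 9 4 7 8)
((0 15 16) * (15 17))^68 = ((0 17 15 16))^68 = (17)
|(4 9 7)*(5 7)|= 4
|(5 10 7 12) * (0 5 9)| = 6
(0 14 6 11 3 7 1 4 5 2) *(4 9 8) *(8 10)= (0 14 6 11 3 7 1 9 10 8 4 5 2)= [14, 9, 0, 7, 5, 2, 11, 1, 4, 10, 8, 3, 12, 13, 6]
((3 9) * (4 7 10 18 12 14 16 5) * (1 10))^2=(1 18 14 5 7 10 12 16 4)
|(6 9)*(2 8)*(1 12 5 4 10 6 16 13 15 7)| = |(1 12 5 4 10 6 9 16 13 15 7)(2 8)| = 22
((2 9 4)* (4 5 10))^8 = ((2 9 5 10 4))^8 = (2 10 9 4 5)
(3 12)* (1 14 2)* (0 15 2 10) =(0 15 2 1 14 10)(3 12) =[15, 14, 1, 12, 4, 5, 6, 7, 8, 9, 0, 11, 3, 13, 10, 2]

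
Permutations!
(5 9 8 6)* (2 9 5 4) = (2 9 8 6 4) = [0, 1, 9, 3, 2, 5, 4, 7, 6, 8]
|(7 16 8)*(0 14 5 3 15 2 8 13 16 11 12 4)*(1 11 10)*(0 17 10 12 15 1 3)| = 66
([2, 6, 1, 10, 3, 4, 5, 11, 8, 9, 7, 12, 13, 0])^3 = [6, 4, 5, 11, 7, 10, 3, 13, 8, 9, 12, 0, 2, 1]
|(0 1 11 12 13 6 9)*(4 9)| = 8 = |(0 1 11 12 13 6 4 9)|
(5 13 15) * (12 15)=(5 13 12 15)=[0, 1, 2, 3, 4, 13, 6, 7, 8, 9, 10, 11, 15, 12, 14, 5]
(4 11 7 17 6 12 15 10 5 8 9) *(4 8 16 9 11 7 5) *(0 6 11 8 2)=(0 6 12 15 10 4 7 17 11 5 16 9 2)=[6, 1, 0, 3, 7, 16, 12, 17, 8, 2, 4, 5, 15, 13, 14, 10, 9, 11]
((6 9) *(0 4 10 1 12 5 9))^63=(0 6 9 5 12 1 10 4)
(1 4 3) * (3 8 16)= [0, 4, 2, 1, 8, 5, 6, 7, 16, 9, 10, 11, 12, 13, 14, 15, 3]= (1 4 8 16 3)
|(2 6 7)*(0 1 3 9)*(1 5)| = |(0 5 1 3 9)(2 6 7)| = 15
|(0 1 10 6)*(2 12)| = |(0 1 10 6)(2 12)| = 4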